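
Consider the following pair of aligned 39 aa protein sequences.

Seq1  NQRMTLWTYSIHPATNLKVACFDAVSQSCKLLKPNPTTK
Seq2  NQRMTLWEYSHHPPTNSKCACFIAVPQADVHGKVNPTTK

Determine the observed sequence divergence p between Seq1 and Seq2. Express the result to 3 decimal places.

0.333

Differing sites — 8:T/E; 11:I/H; 14:A/P; 17:L/S; 19:V/C; 23:D/I; 26:S/P; 28:S/A; 29:C/D; 30:K/V; 31:L/H; 32:L/G; 34:P/V.
There are 13 differences over 39 sites, so p = 13/39 = 0.333.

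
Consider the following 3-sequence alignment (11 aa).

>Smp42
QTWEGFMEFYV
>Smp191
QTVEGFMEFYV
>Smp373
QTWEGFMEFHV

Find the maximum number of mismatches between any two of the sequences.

Pairwise Hamming distances:
  Smp42 vs Smp191: 1
  Smp42 vs Smp373: 1
  Smp191 vs Smp373: 2
The largest is 2, between Smp191 and Smp373.

2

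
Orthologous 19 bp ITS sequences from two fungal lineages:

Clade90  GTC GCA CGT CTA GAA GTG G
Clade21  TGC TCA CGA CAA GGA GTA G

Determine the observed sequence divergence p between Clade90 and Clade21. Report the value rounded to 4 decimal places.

0.3684

The sequences differ at positions 1 (G/T), 2 (T/G), 4 (G/T), 9 (T/A), 11 (T/A), 14 (A/G), 18 (G/A).
There are 7 differences over 19 sites, so p = 7/19 = 0.3684.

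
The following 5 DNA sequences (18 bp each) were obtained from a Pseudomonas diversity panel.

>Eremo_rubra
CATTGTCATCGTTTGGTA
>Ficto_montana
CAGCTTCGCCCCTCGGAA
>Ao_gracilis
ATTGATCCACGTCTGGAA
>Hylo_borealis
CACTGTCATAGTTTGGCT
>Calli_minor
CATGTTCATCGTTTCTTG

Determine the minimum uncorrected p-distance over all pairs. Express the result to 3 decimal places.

Pairwise Hamming distances:
  Eremo_rubra vs Ficto_montana: 9
  Eremo_rubra vs Ao_gracilis: 8
  Eremo_rubra vs Hylo_borealis: 4
  Eremo_rubra vs Calli_minor: 5
  Ficto_montana vs Ao_gracilis: 11
  Ficto_montana vs Hylo_borealis: 11
  Ficto_montana vs Calli_minor: 11
  Ao_gracilis vs Hylo_borealis: 11
  Ao_gracilis vs Calli_minor: 10
  Hylo_borealis vs Calli_minor: 8
The smallest is 4 mismatches, between Eremo_rubra and Hylo_borealis; p = 4/18 = 0.222.

0.222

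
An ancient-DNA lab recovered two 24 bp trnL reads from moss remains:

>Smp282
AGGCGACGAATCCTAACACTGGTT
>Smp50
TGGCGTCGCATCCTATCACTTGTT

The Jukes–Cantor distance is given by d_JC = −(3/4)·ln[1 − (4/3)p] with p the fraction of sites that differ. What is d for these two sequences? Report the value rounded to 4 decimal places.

Mismatches occur at site 1 (A↔T), site 6 (A↔T), site 9 (A↔C), site 16 (A↔T), site 21 (G↔T).
p = 5/24 = 0.208333.
d = −0.75 · ln(1 − (4/3)·0.208333) = −0.75 · ln(0.722223) = −0.75 · (-0.325421) = 0.2441.

0.2441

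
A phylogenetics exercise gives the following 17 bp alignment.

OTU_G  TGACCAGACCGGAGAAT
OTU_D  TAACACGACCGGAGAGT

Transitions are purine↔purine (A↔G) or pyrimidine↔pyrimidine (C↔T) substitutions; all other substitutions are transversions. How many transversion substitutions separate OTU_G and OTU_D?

2

Mismatches occur at site 2 (G→A, transition), site 5 (C→A, transversion), site 6 (A→C, transversion), site 16 (A→G, transition).
Of the 4 differences, 2 transitions and 2 transversions, so the answer is 2.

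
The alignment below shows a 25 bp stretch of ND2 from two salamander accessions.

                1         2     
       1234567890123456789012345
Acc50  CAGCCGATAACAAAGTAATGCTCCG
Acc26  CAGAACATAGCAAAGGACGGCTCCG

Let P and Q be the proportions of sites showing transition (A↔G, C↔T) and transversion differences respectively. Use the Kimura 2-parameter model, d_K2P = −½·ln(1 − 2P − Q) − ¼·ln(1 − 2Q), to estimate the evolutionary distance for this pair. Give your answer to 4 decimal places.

Mismatches occur at site 4 (C↔A, transversion), site 5 (C↔A, transversion), site 6 (G↔C, transversion), site 10 (A↔G, transition), site 16 (T↔G, transversion), site 18 (A↔C, transversion), site 19 (T↔G, transversion).
Of the 7 differences, 1 transition and 6 transversions over 25 sites: P = 1/25 = 0.040000, Q = 6/25 = 0.240000.
d = −0.5·ln(0.680000) − 0.25·ln(0.520000) = −0.5·(-0.385662) − 0.25·(-0.653926) = 0.3563.

0.3563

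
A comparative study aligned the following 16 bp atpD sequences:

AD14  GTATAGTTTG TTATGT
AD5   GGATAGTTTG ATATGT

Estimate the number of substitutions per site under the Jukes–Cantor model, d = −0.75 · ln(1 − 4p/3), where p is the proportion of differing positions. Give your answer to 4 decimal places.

Mismatches occur at site 2 (T→G), site 11 (T→A).
p = 2/16 = 0.125000.
d = −0.75 · ln(1 − (4/3)·0.125000) = −0.75 · ln(0.833333) = −0.75 · (-0.182322) = 0.1367.

0.1367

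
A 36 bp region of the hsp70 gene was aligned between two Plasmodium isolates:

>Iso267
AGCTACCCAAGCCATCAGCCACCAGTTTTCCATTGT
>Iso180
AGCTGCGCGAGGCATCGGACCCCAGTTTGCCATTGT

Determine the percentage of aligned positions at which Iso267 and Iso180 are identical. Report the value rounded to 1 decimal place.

The sequences differ at positions 5 (A/G), 7 (C/G), 9 (A/G), 12 (C/G), 17 (A/G), 19 (C/A), 21 (A/C), 29 (T/G).
28 of the 36 sites match, so the percent identity is 28/36 × 100 = 77.8%.

77.8%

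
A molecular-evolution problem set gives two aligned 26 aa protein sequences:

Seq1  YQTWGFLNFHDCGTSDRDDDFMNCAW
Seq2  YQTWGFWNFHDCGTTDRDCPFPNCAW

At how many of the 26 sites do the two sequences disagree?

5

Differing sites — 7:L/W; 15:S/T; 19:D/C; 20:D/P; 22:M/P.
That gives 5 mismatches out of 26 aligned sites, so the Hamming distance is 5.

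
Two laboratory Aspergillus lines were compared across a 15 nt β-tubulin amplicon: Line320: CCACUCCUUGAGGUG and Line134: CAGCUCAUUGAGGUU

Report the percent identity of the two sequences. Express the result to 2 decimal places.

The sequences differ at positions 2 (C/A), 3 (A/G), 7 (C/A), 15 (G/U).
11 of the 15 sites match, so the percent identity is 11/15 × 100 = 73.33%.

73.33%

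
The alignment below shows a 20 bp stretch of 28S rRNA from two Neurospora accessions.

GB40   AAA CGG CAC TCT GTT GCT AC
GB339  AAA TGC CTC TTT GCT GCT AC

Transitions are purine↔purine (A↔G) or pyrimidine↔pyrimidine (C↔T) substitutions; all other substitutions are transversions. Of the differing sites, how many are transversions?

Mismatches occur at site 4 (C↔T, transition), site 6 (G↔C, transversion), site 8 (A↔T, transversion), site 11 (C↔T, transition), site 14 (T↔C, transition).
Of the 5 differences, 3 transitions and 2 transversions, so the answer is 2.

2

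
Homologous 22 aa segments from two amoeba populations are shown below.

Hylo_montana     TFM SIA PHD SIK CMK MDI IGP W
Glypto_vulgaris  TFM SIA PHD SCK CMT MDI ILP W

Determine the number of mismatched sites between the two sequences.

3

Differing sites — 11:I/C; 15:K/T; 20:G/L.
That gives 3 mismatches out of 22 aligned sites, so the Hamming distance is 3.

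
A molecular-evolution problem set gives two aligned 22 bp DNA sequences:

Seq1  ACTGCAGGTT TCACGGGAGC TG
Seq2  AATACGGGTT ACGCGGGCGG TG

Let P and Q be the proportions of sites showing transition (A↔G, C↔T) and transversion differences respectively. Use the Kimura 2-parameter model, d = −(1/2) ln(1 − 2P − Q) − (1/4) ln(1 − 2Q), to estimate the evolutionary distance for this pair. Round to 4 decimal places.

0.4161

Mismatches occur at site 2 (C/A, transversion), site 4 (G/A, transition), site 6 (A/G, transition), site 11 (T/A, transversion), site 13 (A/G, transition), site 18 (A/C, transversion), site 20 (C/G, transversion).
Of the 7 differences, 3 transitions and 4 transversions over 22 sites: P = 3/22 = 0.136364, Q = 4/22 = 0.181818.
d = −0.5·ln(0.545454) − 0.25·ln(0.636364) = −0.5·(-0.606137) − 0.25·(-0.451985) = 0.4161.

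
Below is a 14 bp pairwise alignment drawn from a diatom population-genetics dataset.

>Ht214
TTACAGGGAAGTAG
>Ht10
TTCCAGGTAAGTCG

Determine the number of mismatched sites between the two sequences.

3

The sequences differ at positions 3 (A/C), 8 (G/T), 13 (A/C).
That gives 3 mismatches out of 14 aligned sites, so the Hamming distance is 3.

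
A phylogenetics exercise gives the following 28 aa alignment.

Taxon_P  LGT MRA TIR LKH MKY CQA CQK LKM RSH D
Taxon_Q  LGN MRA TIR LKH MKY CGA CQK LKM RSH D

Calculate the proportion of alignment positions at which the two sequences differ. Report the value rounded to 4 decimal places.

Mismatches occur at site 3 (T→N), site 17 (Q→G).
There are 2 differences over 28 sites, so p = 2/28 = 0.0714.

0.0714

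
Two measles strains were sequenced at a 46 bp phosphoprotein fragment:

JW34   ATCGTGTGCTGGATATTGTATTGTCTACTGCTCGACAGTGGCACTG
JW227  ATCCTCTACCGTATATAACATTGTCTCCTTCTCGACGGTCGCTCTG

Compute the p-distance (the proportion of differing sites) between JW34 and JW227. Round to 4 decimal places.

The sequences differ at positions 4 (G/C), 6 (G/C), 8 (G/A), 10 (T/C), 12 (G/T), 17 (T/A), 18 (G/A), 19 (T/C), 27 (A/C), 30 (G/T), 37 (A/G), 40 (G/C), 43 (A/T).
There are 13 differences over 46 sites, so p = 13/46 = 0.2826.

0.2826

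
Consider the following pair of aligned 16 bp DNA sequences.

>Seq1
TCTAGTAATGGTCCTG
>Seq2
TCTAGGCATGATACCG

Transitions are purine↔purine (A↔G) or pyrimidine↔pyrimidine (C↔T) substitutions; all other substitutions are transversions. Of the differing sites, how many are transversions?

3

Mismatches occur at site 6 (T↔G, transversion), site 7 (A↔C, transversion), site 11 (G↔A, transition), site 13 (C↔A, transversion), site 15 (T↔C, transition).
Of the 5 differences, 2 transitions and 3 transversions, so the answer is 3.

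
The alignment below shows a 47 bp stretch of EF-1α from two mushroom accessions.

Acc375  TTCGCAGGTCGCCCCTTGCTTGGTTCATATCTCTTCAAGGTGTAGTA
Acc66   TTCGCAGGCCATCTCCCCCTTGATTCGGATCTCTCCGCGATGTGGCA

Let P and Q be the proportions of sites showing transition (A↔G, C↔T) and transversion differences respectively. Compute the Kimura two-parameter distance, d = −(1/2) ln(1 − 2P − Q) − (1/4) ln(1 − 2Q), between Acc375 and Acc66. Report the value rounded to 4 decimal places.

0.5140

Mismatches occur at site 9 (T→C, transition), site 11 (G→A, transition), site 12 (C→T, transition), site 14 (C→T, transition), site 16 (T→C, transition), site 17 (T→C, transition), site 18 (G→C, transversion), site 23 (G→A, transition), site 27 (A→G, transition), site 28 (T→G, transversion), site 35 (T→C, transition), site 37 (A→G, transition), site 38 (A→C, transversion), site 40 (G→A, transition), site 44 (A→G, transition), site 46 (T→C, transition).
Of the 16 differences, 13 transitions and 3 transversions over 47 sites: P = 13/47 = 0.276596, Q = 3/47 = 0.063830.
d = −0.5·ln(0.382978) − 0.25·ln(0.872340) = −0.5·(-0.959778) − 0.25·(-0.136576) = 0.5140.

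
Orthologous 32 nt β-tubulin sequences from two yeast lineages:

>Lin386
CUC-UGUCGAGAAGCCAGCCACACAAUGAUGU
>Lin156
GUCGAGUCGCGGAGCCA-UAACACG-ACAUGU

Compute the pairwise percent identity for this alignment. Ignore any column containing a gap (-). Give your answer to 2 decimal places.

68.97%

Excluding the 3 gap columns leaves 29 comparable sites.
The sequences differ at positions 1 (C/G), 5 (U/A), 10 (A/C), 12 (A/G), 19 (C/U), 20 (C/A), 25 (A/G), 27 (U/A), 28 (G/C).
20 of the 29 comparable sites match, so the percent identity is 20/29 × 100 = 68.97%.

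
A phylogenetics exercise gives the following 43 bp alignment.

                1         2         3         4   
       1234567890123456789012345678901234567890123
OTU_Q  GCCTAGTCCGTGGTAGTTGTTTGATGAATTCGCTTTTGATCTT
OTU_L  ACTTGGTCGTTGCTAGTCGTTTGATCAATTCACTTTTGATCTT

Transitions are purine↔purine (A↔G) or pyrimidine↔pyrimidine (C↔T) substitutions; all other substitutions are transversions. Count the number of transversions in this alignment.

Mismatches occur at site 1 (G→A, transition), site 3 (C→T, transition), site 5 (A→G, transition), site 9 (C→G, transversion), site 10 (G→T, transversion), site 13 (G→C, transversion), site 18 (T→C, transition), site 26 (G→C, transversion), site 32 (G→A, transition).
Of the 9 differences, 5 transitions and 4 transversions, so the answer is 4.

4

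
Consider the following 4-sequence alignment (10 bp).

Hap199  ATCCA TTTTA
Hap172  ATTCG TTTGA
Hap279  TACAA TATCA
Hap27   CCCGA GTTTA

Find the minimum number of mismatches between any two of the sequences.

Pairwise Hamming distances:
  Hap199 vs Hap172: 3
  Hap199 vs Hap279: 5
  Hap199 vs Hap27: 4
  Hap172 vs Hap279: 7
  Hap172 vs Hap27: 7
  Hap279 vs Hap27: 6
The smallest is 3, between Hap199 and Hap172.

3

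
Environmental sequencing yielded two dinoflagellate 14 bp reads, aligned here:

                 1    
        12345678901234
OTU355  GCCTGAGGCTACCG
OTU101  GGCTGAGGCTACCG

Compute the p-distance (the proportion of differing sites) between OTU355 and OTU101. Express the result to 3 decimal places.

The sequences differ at position 2 (C/G).
There are 1 differences over 14 sites, so p = 1/14 = 0.071.

0.071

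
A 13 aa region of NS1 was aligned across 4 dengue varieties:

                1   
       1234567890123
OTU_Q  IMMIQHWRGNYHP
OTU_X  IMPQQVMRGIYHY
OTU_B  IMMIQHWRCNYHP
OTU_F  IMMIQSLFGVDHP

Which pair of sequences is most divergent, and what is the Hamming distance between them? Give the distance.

8

Pairwise Hamming distances:
  OTU_Q vs OTU_X: 6
  OTU_Q vs OTU_B: 1
  OTU_Q vs OTU_F: 5
  OTU_X vs OTU_B: 7
  OTU_X vs OTU_F: 8
  OTU_B vs OTU_F: 6
The largest is 8, between OTU_X and OTU_F.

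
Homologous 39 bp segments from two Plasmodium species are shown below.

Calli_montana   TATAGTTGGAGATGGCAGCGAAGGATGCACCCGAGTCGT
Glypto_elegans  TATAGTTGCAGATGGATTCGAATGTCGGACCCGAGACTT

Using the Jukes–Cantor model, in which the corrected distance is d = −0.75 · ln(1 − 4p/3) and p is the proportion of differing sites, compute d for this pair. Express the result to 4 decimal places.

The sequences differ at positions 9 (G/C), 16 (C/A), 17 (A/T), 18 (G/T), 23 (G/T), 25 (A/T), 26 (T/C), 28 (C/G), 36 (T/A), 38 (G/T).
p = 10/39 = 0.256410.
d = −0.75 · ln(1 − (4/3)·0.256410) = −0.75 · ln(0.658120) = −0.75 · (-0.418368) = 0.3138.

0.3138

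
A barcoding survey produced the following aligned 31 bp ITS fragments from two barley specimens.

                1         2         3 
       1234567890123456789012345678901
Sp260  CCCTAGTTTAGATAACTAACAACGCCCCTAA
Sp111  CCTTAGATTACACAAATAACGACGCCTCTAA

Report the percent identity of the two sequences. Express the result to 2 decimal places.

77.42%

Mismatches occur at site 3 (C/T), site 7 (T/A), site 11 (G/C), site 13 (T/C), site 16 (C/A), site 21 (A/G), site 27 (C/T).
24 of the 31 sites match, so the percent identity is 24/31 × 100 = 77.42%.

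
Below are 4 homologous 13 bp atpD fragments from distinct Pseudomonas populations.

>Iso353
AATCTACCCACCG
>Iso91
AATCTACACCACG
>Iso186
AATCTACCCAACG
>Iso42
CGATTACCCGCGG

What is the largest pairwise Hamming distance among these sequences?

8

Pairwise Hamming distances:
  Iso353 vs Iso91: 3
  Iso353 vs Iso186: 1
  Iso353 vs Iso42: 6
  Iso91 vs Iso186: 2
  Iso91 vs Iso42: 8
  Iso186 vs Iso42: 7
The largest is 8, between Iso91 and Iso42.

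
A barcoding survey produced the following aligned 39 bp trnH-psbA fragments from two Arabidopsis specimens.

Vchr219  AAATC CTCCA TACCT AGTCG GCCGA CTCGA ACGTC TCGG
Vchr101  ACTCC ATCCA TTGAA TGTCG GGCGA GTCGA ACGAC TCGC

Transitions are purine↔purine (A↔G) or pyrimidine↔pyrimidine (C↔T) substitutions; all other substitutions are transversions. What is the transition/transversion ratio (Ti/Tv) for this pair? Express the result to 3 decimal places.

0.083

Mismatches occur at site 2 (A/C, transversion), site 3 (A/T, transversion), site 4 (T/C, transition), site 6 (C/A, transversion), site 12 (A/T, transversion), site 13 (C/G, transversion), site 14 (C/A, transversion), site 15 (T/A, transversion), site 16 (A/T, transversion), site 22 (C/G, transversion), site 26 (C/G, transversion), site 34 (T/A, transversion), site 39 (G/C, transversion).
Of the 13 differences, 1 transition and 12 transversions, so Ti/Tv = 1/12 = 0.083.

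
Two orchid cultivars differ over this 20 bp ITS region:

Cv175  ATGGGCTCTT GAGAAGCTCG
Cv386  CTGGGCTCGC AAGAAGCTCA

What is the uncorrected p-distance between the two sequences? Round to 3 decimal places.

0.250

Differing sites — 1:A/C; 9:T/G; 10:T/C; 11:G/A; 20:G/A.
There are 5 differences over 20 sites, so p = 5/20 = 0.250.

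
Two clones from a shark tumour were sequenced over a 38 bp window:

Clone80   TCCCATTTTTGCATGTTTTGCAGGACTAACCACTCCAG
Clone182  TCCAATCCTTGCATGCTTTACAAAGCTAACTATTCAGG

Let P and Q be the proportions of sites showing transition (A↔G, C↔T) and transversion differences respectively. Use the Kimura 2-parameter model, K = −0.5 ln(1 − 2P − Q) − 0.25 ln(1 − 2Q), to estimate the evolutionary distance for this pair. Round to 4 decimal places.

Differing sites — 4:C/A (Tv); 7:T/C (Ti); 8:T/C (Ti); 16:T/C (Ti); 20:G/A (Ti); 23:G/A (Ti); 24:G/A (Ti); 25:A/G (Ti); 31:C/T (Ti); 33:C/T (Ti); 36:C/A (Tv); 37:A/G (Ti).
Of the 12 differences, 10 transitions and 2 transversions over 38 sites: P = 10/38 = 0.263158, Q = 2/38 = 0.052632.
d = −0.5·ln(0.421052) − 0.25·ln(0.894736) = −0.5·(-0.864999) − 0.25·(-0.111227) = 0.4603.

0.4603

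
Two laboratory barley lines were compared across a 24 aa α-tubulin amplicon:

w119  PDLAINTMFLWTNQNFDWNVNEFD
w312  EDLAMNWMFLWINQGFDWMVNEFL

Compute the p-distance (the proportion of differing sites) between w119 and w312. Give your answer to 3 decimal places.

The sequences differ at positions 1 (P/E), 5 (I/M), 7 (T/W), 12 (T/I), 15 (N/G), 19 (N/M), 24 (D/L).
There are 7 differences over 24 sites, so p = 7/24 = 0.292.

0.292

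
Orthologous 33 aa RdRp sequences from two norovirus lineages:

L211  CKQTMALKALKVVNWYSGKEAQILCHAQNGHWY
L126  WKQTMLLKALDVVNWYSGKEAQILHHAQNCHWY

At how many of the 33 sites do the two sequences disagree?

5

Mismatches occur at site 1 (C/W), site 6 (A/L), site 11 (K/D), site 25 (C/H), site 30 (G/C).
That gives 5 mismatches out of 33 aligned sites, so the Hamming distance is 5.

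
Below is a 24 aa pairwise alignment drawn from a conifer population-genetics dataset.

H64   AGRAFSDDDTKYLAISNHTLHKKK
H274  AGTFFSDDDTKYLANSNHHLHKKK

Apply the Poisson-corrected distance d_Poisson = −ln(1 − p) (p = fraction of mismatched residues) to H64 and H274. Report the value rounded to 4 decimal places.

Mismatches occur at site 3 (R↔T), site 4 (A↔F), site 15 (I↔N), site 19 (T↔H).
p = 4/24 = 0.166667.
d = −ln(1 − 0.166667) = −ln(0.833333) = 0.1823.

0.1823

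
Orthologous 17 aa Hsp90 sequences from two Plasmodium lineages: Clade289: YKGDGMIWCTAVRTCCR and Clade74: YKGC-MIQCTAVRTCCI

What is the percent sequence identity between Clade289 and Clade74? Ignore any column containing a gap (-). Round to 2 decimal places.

Excluding the 1 gap column leaves 16 comparable sites.
Differing sites — 4:D/C; 8:W/Q; 17:R/I.
13 of the 16 comparable sites match, so the percent identity is 13/16 × 100 = 81.25%.

81.25%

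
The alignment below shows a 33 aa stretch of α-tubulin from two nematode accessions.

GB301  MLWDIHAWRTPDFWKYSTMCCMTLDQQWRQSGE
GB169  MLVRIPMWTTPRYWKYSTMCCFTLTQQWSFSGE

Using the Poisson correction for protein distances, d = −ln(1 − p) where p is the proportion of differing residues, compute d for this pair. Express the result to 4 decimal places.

0.4055

Mismatches occur at site 3 (W↔V), site 4 (D↔R), site 6 (H↔P), site 7 (A↔M), site 9 (R↔T), site 12 (D↔R), site 13 (F↔Y), site 22 (M↔F), site 25 (D↔T), site 29 (R↔S), site 30 (Q↔F).
p = 11/33 = 0.333333.
d = −ln(1 − 0.333333) = −ln(0.666667) = 0.4055.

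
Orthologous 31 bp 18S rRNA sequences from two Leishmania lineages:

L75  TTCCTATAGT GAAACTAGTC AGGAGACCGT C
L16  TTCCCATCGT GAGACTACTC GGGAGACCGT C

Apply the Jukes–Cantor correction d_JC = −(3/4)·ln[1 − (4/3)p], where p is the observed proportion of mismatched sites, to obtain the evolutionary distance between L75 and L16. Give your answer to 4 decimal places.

0.1816

Differing sites — 5:T/C; 8:A/C; 13:A/G; 18:G/C; 21:A/G.
p = 5/31 = 0.161290.
d = −0.75 · ln(1 − (4/3)·0.161290) = −0.75 · ln(0.784947) = −0.75 · (-0.242139) = 0.1816.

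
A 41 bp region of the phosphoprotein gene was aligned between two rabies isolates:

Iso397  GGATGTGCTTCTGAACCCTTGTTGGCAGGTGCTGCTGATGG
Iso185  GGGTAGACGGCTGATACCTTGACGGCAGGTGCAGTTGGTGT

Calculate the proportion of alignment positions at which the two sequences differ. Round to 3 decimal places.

Mismatches occur at site 3 (A→G), site 5 (G→A), site 6 (T→G), site 7 (G→A), site 9 (T→G), site 10 (T→G), site 15 (A→T), site 16 (C→A), site 22 (T→A), site 23 (T→C), site 33 (T→A), site 35 (C→T), site 38 (A→G), site 41 (G→T).
There are 14 differences over 41 sites, so p = 14/41 = 0.341.

0.341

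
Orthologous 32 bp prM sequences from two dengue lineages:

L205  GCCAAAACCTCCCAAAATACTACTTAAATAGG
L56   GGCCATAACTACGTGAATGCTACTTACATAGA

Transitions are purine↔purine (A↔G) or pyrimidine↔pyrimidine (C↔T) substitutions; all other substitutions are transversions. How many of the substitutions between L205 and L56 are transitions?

3

The sequences differ at positions 2 (C/G, transversion), 4 (A/C, transversion), 6 (A/T, transversion), 8 (C/A, transversion), 11 (C/A, transversion), 13 (C/G, transversion), 14 (A/T, transversion), 15 (A/G, transition), 19 (A/G, transition), 27 (A/C, transversion), 32 (G/A, transition).
Of the 11 differences, 3 transitions and 8 transversions, so the answer is 3.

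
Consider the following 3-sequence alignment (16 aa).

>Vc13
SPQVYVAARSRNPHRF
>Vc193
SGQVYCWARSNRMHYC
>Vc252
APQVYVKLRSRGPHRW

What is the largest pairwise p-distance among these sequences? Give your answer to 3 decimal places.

0.625

Pairwise Hamming distances:
  Vc13 vs Vc193: 8
  Vc13 vs Vc252: 5
  Vc193 vs Vc252: 10
The largest is 10 mismatches, between Vc193 and Vc252; p = 10/16 = 0.625.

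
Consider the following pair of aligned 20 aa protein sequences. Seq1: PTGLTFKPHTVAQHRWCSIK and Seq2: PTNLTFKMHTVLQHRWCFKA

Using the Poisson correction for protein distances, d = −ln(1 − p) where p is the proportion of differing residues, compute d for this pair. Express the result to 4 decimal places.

Differing sites — 3:G/N; 8:P/M; 12:A/L; 18:S/F; 19:I/K; 20:K/A.
p = 6/20 = 0.300000.
d = −ln(1 − 0.300000) = −ln(0.700000) = 0.3567.

0.3567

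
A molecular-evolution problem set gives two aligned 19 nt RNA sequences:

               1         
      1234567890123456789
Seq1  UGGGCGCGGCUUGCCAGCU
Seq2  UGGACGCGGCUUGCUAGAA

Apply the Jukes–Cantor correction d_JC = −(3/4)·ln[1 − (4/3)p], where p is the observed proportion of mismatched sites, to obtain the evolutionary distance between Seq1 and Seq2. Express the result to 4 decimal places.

0.2471

Mismatches occur at site 4 (G/A), site 15 (C/U), site 18 (C/A), site 19 (U/A).
p = 4/19 = 0.210526.
d = −0.75 · ln(1 − (4/3)·0.210526) = −0.75 · ln(0.719299) = −0.75 · (-0.329478) = 0.2471.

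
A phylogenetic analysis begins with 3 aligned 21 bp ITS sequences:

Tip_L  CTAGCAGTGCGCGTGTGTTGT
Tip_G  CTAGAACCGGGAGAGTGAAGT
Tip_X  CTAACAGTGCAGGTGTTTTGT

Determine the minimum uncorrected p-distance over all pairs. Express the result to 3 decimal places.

Pairwise Hamming distances:
  Tip_L vs Tip_G: 8
  Tip_L vs Tip_X: 4
  Tip_G vs Tip_X: 11
The smallest is 4 mismatches, between Tip_L and Tip_X; p = 4/21 = 0.190.

0.190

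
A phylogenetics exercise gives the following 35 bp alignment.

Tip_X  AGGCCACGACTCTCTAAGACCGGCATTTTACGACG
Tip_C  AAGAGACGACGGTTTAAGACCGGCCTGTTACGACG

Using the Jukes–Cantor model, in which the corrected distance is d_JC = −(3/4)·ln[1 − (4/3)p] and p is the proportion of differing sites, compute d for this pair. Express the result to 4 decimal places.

The sequences differ at positions 2 (G/A), 4 (C/A), 5 (C/G), 11 (T/G), 12 (C/G), 14 (C/T), 25 (A/C), 27 (T/G).
p = 8/35 = 0.228571.
d = −0.75 · ln(1 − (4/3)·0.228571) = −0.75 · ln(0.695239) = −0.75 · (-0.363500) = 0.2726.

0.2726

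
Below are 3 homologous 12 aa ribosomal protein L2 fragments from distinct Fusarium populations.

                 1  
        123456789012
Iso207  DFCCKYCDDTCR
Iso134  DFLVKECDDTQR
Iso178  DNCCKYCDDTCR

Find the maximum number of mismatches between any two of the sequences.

5

Pairwise Hamming distances:
  Iso207 vs Iso134: 4
  Iso207 vs Iso178: 1
  Iso134 vs Iso178: 5
The largest is 5, between Iso134 and Iso178.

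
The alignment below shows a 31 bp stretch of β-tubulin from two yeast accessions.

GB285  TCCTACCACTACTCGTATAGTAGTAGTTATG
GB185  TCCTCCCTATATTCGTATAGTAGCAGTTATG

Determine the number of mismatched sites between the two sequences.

The sequences differ at positions 5 (A/C), 8 (A/T), 9 (C/A), 12 (C/T), 24 (T/C).
That gives 5 mismatches out of 31 aligned sites, so the Hamming distance is 5.

5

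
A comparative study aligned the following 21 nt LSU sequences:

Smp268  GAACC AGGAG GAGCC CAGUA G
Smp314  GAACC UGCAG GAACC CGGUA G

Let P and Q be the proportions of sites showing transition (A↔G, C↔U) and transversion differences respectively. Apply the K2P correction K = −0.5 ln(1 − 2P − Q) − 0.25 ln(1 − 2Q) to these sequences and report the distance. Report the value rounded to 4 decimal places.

Differing sites — 6:A/U (Tv); 8:G/C (Tv); 13:G/A (Ti); 17:A/G (Ti).
Of the 4 differences, 2 transitions and 2 transversions over 21 sites: P = 2/21 = 0.095238, Q = 2/21 = 0.095238.
d = −0.5·ln(0.714286) − 0.25·ln(0.809524) = −0.5·(-0.336472) − 0.25·(-0.211309) = 0.2211.

0.2211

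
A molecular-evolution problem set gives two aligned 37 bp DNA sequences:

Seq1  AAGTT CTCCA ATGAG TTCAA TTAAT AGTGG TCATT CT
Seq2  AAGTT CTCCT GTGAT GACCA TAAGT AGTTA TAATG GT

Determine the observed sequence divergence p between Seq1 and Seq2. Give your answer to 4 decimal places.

Mismatches occur at site 10 (A↔T), site 11 (A↔G), site 15 (G↔T), site 16 (T↔G), site 17 (T↔A), site 19 (A↔C), site 22 (T↔A), site 24 (A↔G), site 29 (G↔T), site 30 (G↔A), site 32 (C↔A), site 35 (T↔G), site 36 (C↔G).
There are 13 differences over 37 sites, so p = 13/37 = 0.3514.

0.3514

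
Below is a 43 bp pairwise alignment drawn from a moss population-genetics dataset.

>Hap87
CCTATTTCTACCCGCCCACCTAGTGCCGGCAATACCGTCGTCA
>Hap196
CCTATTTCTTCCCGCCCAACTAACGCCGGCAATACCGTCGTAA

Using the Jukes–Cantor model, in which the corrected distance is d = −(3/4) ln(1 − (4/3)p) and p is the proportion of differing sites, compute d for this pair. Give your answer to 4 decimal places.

Mismatches occur at site 10 (A→T), site 19 (C→A), site 23 (G→A), site 24 (T→C), site 42 (C→A).
p = 5/43 = 0.116279.
d = −0.75 · ln(1 − (4/3)·0.116279) = −0.75 · ln(0.844961) = −0.75 · (-0.168465) = 0.1263.

0.1263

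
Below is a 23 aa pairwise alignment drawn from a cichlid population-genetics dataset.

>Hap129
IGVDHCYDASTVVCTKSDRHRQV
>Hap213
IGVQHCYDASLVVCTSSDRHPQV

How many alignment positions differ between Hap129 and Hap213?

Mismatches occur at site 4 (D→Q), site 11 (T→L), site 16 (K→S), site 21 (R→P).
That gives 4 mismatches out of 23 aligned sites, so the Hamming distance is 4.

4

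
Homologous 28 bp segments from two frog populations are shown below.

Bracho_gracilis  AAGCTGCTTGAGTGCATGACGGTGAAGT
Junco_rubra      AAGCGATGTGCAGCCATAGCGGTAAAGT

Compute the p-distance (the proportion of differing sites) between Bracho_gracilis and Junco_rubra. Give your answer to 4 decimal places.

0.3929

Mismatches occur at site 5 (T/G), site 6 (G/A), site 7 (C/T), site 8 (T/G), site 11 (A/C), site 12 (G/A), site 13 (T/G), site 14 (G/C), site 18 (G/A), site 19 (A/G), site 24 (G/A).
There are 11 differences over 28 sites, so p = 11/28 = 0.3929.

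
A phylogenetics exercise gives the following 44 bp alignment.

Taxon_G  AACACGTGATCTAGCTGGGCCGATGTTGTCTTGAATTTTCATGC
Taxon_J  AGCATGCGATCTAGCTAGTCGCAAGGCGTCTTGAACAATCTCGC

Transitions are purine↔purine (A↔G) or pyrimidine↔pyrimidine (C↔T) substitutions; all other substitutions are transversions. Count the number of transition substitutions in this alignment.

7

Mismatches occur at site 2 (A/G, transition), site 5 (C/T, transition), site 7 (T/C, transition), site 17 (G/A, transition), site 19 (G/T, transversion), site 21 (C/G, transversion), site 22 (G/C, transversion), site 24 (T/A, transversion), site 26 (T/G, transversion), site 27 (T/C, transition), site 36 (T/C, transition), site 37 (T/A, transversion), site 38 (T/A, transversion), site 41 (A/T, transversion), site 42 (T/C, transition).
Of the 15 differences, 7 transitions and 8 transversions, so the answer is 7.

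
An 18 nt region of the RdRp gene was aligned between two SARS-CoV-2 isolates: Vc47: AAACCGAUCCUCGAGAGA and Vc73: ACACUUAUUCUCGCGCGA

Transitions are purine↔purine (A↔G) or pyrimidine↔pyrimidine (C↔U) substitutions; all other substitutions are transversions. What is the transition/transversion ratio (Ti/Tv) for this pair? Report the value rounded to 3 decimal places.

0.500

Mismatches occur at site 2 (A→C, transversion), site 5 (C→U, transition), site 6 (G→U, transversion), site 9 (C→U, transition), site 14 (A→C, transversion), site 16 (A→C, transversion).
Of the 6 differences, 2 transitions and 4 transversions, so Ti/Tv = 2/4 = 0.500.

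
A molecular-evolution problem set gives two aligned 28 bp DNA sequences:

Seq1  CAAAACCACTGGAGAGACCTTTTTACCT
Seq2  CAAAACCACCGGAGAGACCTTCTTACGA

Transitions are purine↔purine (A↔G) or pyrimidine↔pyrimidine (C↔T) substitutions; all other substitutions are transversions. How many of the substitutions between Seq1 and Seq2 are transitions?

Mismatches occur at site 10 (T/C, transition), site 22 (T/C, transition), site 27 (C/G, transversion), site 28 (T/A, transversion).
Of the 4 differences, 2 transitions and 2 transversions, so the answer is 2.

2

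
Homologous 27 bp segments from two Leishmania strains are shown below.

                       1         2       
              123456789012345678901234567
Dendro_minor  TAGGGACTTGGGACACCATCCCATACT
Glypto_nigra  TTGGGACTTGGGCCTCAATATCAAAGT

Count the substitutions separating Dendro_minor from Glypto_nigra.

Differing sites — 2:A/T; 13:A/C; 15:A/T; 17:C/A; 20:C/A; 21:C/T; 24:T/A; 26:C/G.
That gives 8 mismatches out of 27 aligned sites, so the Hamming distance is 8.

8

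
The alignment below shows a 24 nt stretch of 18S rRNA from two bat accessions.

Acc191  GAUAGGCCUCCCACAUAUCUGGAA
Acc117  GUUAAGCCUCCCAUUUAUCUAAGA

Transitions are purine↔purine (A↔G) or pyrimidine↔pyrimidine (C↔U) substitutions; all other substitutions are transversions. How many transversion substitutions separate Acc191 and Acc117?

2

Differing sites — 2:A/U (Tv); 5:G/A (Ti); 14:C/U (Ti); 15:A/U (Tv); 21:G/A (Ti); 22:G/A (Ti); 23:A/G (Ti).
Of the 7 differences, 5 transitions and 2 transversions, so the answer is 2.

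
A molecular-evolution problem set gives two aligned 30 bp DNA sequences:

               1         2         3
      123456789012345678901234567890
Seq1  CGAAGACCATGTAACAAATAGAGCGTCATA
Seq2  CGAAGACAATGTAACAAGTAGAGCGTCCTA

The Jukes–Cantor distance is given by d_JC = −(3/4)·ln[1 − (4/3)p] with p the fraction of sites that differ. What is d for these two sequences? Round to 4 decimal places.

0.1073

Differing sites — 8:C/A; 18:A/G; 28:A/C.
p = 3/30 = 0.100000.
d = −0.75 · ln(1 − (4/3)·0.100000) = −0.75 · ln(0.866667) = −0.75 · (-0.143100) = 0.1073.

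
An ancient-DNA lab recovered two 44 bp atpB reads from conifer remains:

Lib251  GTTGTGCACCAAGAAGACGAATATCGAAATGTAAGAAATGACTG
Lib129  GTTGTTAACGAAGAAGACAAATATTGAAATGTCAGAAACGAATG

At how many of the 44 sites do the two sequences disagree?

8

The sequences differ at positions 6 (G/T), 7 (C/A), 10 (C/G), 19 (G/A), 25 (C/T), 33 (A/C), 39 (T/C), 42 (C/A).
That gives 8 mismatches out of 44 aligned sites, so the Hamming distance is 8.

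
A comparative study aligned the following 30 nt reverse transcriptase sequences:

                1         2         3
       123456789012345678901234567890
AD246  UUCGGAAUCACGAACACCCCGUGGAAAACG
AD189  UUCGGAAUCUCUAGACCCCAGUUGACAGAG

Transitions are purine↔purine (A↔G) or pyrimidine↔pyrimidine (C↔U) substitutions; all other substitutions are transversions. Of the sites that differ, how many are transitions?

2

The sequences differ at positions 10 (A/U, transversion), 12 (G/U, transversion), 14 (A/G, transition), 15 (C/A, transversion), 16 (A/C, transversion), 20 (C/A, transversion), 23 (G/U, transversion), 26 (A/C, transversion), 28 (A/G, transition), 29 (C/A, transversion).
Of the 10 differences, 2 transitions and 8 transversions, so the answer is 2.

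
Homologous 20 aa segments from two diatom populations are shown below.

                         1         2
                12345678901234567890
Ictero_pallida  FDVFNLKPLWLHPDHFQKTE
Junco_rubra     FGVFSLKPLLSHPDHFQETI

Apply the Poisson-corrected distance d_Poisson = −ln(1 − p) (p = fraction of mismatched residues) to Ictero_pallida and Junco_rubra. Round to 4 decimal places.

0.3567

Mismatches occur at site 2 (D→G), site 5 (N→S), site 10 (W→L), site 11 (L→S), site 18 (K→E), site 20 (E→I).
p = 6/20 = 0.300000.
d = −ln(1 − 0.300000) = −ln(0.700000) = 0.3567.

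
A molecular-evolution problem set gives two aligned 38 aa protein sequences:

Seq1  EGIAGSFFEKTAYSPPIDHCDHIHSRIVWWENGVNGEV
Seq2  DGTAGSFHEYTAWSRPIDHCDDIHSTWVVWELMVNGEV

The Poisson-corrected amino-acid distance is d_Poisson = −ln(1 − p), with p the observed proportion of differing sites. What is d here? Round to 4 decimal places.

The sequences differ at positions 1 (E/D), 3 (I/T), 8 (F/H), 10 (K/Y), 13 (Y/W), 15 (P/R), 22 (H/D), 26 (R/T), 27 (I/W), 29 (W/V), 32 (N/L), 33 (G/M).
p = 12/38 = 0.315789.
d = −ln(1 − 0.315789) = −ln(0.684211) = 0.3795.

0.3795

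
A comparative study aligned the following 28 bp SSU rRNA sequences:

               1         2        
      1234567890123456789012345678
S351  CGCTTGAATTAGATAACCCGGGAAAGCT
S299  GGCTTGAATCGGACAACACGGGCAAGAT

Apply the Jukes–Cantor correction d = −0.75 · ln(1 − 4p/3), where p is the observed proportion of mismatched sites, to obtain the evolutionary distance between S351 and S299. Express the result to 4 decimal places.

0.3041

Differing sites — 1:C/G; 10:T/C; 11:A/G; 14:T/C; 18:C/A; 23:A/C; 27:C/A.
p = 7/28 = 0.250000.
d = −0.75 · ln(1 − (4/3)·0.250000) = −0.75 · ln(0.666667) = −0.75 · (-0.405465) = 0.3041.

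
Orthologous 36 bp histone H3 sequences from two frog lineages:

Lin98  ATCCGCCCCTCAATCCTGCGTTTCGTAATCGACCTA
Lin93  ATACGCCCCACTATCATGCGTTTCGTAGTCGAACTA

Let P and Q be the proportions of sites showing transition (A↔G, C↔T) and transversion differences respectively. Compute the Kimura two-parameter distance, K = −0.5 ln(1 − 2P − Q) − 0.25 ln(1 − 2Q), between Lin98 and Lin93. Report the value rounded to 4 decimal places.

Differing sites — 3:C/A (Tv); 10:T/A (Tv); 12:A/T (Tv); 16:C/A (Tv); 28:A/G (Ti); 33:C/A (Tv).
Of the 6 differences, 1 transition and 5 transversions over 36 sites: P = 1/36 = 0.027778, Q = 5/36 = 0.138889.
d = −0.5·ln(0.805555) − 0.25·ln(0.722222) = −0.5·(-0.216224) − 0.25·(-0.325423) = 0.1895.

0.1895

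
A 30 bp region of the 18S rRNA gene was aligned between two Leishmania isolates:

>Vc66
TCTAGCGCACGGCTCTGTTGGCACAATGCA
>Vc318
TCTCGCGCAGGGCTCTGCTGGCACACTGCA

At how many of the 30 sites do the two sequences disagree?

4

The sequences differ at positions 4 (A/C), 10 (C/G), 18 (T/C), 26 (A/C).
That gives 4 mismatches out of 30 aligned sites, so the Hamming distance is 4.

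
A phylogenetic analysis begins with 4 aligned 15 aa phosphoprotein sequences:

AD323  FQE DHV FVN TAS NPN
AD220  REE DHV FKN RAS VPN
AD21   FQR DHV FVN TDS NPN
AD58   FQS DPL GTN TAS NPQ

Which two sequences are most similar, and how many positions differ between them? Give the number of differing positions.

2

Pairwise Hamming distances:
  AD323 vs AD220: 5
  AD323 vs AD21: 2
  AD323 vs AD58: 6
  AD220 vs AD21: 7
  AD220 vs AD58: 10
  AD21 vs AD58: 7
The smallest is 2, between AD323 and AD21.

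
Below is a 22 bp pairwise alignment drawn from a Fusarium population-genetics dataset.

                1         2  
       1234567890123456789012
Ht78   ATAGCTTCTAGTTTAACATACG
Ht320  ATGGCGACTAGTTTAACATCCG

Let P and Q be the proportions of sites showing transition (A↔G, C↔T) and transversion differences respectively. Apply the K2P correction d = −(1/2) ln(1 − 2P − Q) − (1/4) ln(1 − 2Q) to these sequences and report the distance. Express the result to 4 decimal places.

0.2085

Mismatches occur at site 3 (A/G, transition), site 6 (T/G, transversion), site 7 (T/A, transversion), site 20 (A/C, transversion).
Of the 4 differences, 1 transition and 3 transversions over 22 sites: P = 1/22 = 0.045455, Q = 3/22 = 0.136364.
d = −0.5·ln(0.772726) − 0.25·ln(0.727272) = −0.5·(-0.257831) − 0.25·(-0.318455) = 0.2085.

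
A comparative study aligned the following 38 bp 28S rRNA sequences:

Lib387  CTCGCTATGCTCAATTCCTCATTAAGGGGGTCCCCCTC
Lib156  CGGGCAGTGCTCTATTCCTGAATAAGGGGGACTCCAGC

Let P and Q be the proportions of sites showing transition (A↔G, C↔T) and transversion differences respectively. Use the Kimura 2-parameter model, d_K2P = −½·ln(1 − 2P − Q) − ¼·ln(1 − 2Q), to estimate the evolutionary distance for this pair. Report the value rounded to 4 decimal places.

Mismatches occur at site 2 (T/G, transversion), site 3 (C/G, transversion), site 6 (T/A, transversion), site 7 (A/G, transition), site 13 (A/T, transversion), site 20 (C/G, transversion), site 22 (T/A, transversion), site 31 (T/A, transversion), site 33 (C/T, transition), site 36 (C/A, transversion), site 37 (T/G, transversion).
Of the 11 differences, 2 transitions and 9 transversions over 38 sites: P = 2/38 = 0.052632, Q = 9/38 = 0.236842.
d = −0.5·ln(0.657894) − 0.25·ln(0.526316) = −0.5·(-0.418711) − 0.25·(-0.641853) = 0.3698.

0.3698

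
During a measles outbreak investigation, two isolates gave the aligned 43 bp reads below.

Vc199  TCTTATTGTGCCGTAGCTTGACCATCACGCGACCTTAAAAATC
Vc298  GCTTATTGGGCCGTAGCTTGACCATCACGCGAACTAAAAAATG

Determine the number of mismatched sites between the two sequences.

Mismatches occur at site 1 (T/G), site 9 (T/G), site 33 (C/A), site 36 (T/A), site 43 (C/G).
That gives 5 mismatches out of 43 aligned sites, so the Hamming distance is 5.

5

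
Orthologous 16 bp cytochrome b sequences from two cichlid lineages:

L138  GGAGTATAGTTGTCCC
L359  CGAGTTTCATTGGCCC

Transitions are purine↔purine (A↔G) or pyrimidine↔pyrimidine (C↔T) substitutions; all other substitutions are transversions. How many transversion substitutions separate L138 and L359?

4

The sequences differ at positions 1 (G/C, transversion), 6 (A/T, transversion), 8 (A/C, transversion), 9 (G/A, transition), 13 (T/G, transversion).
Of the 5 differences, 1 transition and 4 transversions, so the answer is 4.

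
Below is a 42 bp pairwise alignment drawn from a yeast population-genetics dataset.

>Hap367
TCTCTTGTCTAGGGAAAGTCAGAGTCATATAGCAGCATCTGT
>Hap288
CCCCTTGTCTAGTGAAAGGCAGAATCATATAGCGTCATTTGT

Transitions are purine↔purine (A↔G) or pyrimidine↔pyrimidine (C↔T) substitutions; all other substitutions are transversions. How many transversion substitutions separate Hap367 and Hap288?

Differing sites — 1:T/C (Ti); 3:T/C (Ti); 13:G/T (Tv); 19:T/G (Tv); 24:G/A (Ti); 34:A/G (Ti); 35:G/T (Tv); 39:C/T (Ti).
Of the 8 differences, 5 transitions and 3 transversions, so the answer is 3.

3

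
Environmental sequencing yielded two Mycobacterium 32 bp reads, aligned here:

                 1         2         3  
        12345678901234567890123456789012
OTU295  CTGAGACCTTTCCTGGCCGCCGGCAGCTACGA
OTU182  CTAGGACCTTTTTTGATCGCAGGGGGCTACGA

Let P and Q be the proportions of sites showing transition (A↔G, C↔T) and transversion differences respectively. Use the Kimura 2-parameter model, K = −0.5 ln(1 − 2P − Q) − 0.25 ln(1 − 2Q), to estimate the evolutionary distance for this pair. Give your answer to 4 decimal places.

0.3800

Mismatches occur at site 3 (G→A, transition), site 4 (A→G, transition), site 12 (C→T, transition), site 13 (C→T, transition), site 16 (G→A, transition), site 17 (C→T, transition), site 21 (C→A, transversion), site 24 (C→G, transversion), site 25 (A→G, transition).
Of the 9 differences, 7 transitions and 2 transversions over 32 sites: P = 7/32 = 0.218750, Q = 2/32 = 0.062500.
d = −0.5·ln(0.500000) − 0.25·ln(0.875000) = −0.5·(-0.693147) − 0.25·(-0.133531) = 0.3800.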